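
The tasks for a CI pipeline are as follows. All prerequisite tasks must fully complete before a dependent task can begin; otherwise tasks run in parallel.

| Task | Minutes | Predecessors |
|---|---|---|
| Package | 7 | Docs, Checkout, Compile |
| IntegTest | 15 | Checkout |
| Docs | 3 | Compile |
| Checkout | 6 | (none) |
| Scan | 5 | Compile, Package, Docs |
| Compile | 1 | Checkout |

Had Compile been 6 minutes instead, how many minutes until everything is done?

27

As given, the longest chain is Checkout→Compile→Docs→Package→Scan = 6+1+3+7+5 = 22, so the finish is 22 minutes.
Compile is on the critical path; changing it to 6 makes that path 27 minutes.
No other chain overtakes it, so the finish is 27 minutes.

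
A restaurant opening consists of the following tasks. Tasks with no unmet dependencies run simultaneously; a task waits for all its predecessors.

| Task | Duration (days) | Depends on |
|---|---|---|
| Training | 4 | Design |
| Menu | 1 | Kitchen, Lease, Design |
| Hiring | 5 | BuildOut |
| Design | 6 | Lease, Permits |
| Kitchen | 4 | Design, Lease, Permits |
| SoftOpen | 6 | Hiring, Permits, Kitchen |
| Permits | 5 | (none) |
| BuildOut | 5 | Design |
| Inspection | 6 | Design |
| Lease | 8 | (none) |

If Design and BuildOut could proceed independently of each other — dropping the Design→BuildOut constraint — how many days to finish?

24

With the dependency in place, Lease→Design→BuildOut→Hiring→SoftOpen = 8+6+5+5+6 = 30 sets the finish at 30 days.
Without Design→BuildOut, BuildOut's earliest start moves from 14 to 0.
New critical path: Lease→Design→Kitchen→SoftOpen = 8+6+4+6 = 24 ⇒ 24 days.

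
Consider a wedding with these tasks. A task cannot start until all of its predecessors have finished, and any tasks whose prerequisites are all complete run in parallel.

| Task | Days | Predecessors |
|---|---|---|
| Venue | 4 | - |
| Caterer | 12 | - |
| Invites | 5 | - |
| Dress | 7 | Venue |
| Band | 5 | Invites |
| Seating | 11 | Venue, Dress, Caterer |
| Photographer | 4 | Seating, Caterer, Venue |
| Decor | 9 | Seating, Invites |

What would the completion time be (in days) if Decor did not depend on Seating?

27

Before: longest chain Caterer→Seating→Decor = 12+11+9 = 32, finish 32.
Without Seating→Decor, Decor's earliest start moves from 23 to 5.
New critical path: Caterer→Seating→Photographer = 12+11+4 = 27 ⇒ 27 days.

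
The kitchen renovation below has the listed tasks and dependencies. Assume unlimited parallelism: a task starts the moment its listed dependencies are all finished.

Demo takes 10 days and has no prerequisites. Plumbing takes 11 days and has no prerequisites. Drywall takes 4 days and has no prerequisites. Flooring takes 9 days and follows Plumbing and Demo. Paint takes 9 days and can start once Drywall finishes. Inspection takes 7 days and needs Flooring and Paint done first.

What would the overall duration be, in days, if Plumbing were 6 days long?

Actual critical path: Plumbing→Flooring→Inspection = 11+9+7 = 27 ⇒ 27 days.
Since Plumbing is critical, the -5 change carries straight to that chain (now 22 days).
The binding chain switches to Demo→Flooring→Inspection = 10+9+7 = 26; finish 26 days.

26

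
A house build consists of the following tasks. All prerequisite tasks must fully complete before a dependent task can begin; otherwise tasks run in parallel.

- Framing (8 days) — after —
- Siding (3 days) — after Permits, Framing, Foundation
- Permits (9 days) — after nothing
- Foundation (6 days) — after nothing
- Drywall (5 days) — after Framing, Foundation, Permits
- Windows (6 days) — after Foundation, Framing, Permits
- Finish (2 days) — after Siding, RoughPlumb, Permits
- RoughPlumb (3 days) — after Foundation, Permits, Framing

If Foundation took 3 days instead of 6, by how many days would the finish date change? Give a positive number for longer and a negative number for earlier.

As given, the longest chain is Permits→Windows = 9+6 = 15, so the finish is 15 days.
The longest path through Foundation is only 12 days, so Foundation has float 3.
No other chain overtakes it, so the finish is 15 days.
Change in finish: 15 − 15 = +0 days.

0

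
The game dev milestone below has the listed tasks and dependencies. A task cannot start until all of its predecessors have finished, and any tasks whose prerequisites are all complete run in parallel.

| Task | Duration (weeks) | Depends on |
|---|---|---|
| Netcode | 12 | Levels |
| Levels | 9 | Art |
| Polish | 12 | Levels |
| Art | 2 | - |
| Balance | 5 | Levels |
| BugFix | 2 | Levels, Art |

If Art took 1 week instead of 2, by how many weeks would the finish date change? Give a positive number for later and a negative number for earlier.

-1

Actual critical path: Art→Levels→Netcode = 2+9+12 = 23 ⇒ 23 weeks.
Art lies on that path, so at 1 week the path becomes 22 weeks.
The critical path is still Art→Levels→Netcode; finish is now 22 weeks.
Change in finish: 22 − 23 = -1 weeks.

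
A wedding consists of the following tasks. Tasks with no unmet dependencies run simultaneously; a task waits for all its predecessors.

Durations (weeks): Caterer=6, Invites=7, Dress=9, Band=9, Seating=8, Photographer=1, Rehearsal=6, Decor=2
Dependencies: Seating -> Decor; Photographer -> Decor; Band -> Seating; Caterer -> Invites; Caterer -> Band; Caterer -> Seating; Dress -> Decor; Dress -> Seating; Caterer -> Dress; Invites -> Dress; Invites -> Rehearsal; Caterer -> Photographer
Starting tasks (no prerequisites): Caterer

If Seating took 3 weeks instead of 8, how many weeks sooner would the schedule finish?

5

As given, the longest chain is Caterer→Invites→Dress→Seating→Decor = 6+7+9+8+2 = 32, so the finish is 32 weeks.
Seating lies on that path, so at 3 weeks the path becomes 27 weeks.
No other chain overtakes it, so the finish is 27 weeks.
Change in finish: 27 − 32 = -5 weeks.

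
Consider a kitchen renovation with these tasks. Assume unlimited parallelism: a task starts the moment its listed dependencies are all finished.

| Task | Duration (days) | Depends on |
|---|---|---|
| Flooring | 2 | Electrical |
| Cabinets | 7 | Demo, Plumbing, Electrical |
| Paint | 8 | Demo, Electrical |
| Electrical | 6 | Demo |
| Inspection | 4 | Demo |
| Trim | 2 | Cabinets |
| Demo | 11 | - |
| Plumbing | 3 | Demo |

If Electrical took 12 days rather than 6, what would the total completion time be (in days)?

32

The binding path is Demo→Electrical→Cabinets→Trim = 11+6+7+2 = 26; finish at 26 days.
Electrical lies on that path, so at 12 days the path becomes 32 days.
That remains the longest chain; total 32 days.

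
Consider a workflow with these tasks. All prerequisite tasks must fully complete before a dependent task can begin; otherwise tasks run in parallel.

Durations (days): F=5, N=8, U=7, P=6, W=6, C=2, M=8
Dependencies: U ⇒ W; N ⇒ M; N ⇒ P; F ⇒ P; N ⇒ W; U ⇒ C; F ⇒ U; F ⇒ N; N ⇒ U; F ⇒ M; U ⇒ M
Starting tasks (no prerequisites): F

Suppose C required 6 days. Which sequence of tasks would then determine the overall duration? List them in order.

F, N, U, M

As given, the longest chain is F→N→U→M = 5+8+7+8 = 28, so the finish is 28 days.
C is off the critical path — its longest chain is 22 days, giving 6 of slack.
No other chain overtakes it, so the finish is 28 days.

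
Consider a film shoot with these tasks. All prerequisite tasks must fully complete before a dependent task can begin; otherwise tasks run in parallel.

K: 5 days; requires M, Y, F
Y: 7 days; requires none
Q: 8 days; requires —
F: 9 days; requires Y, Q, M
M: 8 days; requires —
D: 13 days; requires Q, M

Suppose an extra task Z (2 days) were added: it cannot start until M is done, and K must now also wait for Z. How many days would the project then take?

Originally the project takes 22 days.
With Z inserted, K now waits for max(M, Y, F, Z).
New critical path: M→F→K = 8+9+5 = 22 ⇒ 22 days.

22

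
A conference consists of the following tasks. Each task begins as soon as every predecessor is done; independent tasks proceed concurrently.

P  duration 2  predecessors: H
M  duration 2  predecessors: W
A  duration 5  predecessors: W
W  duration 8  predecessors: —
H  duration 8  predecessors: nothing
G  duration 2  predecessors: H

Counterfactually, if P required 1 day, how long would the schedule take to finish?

13

Critical path before the change: W→A = 8+5 = 13 giving 13 days.
P is off the critical path — its longest chain is 10 days, giving 3 of slack.
The critical path is still W→A; finish is now 13 days.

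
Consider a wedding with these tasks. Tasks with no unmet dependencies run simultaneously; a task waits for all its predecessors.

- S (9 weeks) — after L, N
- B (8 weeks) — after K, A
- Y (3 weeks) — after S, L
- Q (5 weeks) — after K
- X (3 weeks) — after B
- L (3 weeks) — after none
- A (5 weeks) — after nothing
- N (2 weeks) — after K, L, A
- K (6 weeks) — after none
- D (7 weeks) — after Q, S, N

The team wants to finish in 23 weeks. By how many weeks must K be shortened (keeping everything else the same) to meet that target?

1

Current finish: 24 weeks; target: 23.
K is on every critical path, so each week cut from K cuts the finish by one (this holds down to a finish of 23).
Need 24 − 23 = 1 week off K → K becomes 5 weeks, finish becomes 23.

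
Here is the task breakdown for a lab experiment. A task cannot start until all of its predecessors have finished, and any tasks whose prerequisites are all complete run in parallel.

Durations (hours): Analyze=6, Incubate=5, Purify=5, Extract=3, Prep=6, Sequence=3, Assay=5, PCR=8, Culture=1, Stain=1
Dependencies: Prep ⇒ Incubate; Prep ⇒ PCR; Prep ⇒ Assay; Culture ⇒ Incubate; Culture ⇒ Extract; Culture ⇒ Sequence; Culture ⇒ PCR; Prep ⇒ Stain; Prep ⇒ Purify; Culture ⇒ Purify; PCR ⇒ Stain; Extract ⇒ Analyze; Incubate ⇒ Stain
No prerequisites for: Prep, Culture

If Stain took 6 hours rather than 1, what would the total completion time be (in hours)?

Critical path before the change: Prep→PCR→Stain = 6+8+1 = 15 giving 15 hours.
Stain is on the critical path; changing it to 6 makes that path 20 hours.
The critical path is still Prep→PCR→Stain; finish is now 20 hours.

20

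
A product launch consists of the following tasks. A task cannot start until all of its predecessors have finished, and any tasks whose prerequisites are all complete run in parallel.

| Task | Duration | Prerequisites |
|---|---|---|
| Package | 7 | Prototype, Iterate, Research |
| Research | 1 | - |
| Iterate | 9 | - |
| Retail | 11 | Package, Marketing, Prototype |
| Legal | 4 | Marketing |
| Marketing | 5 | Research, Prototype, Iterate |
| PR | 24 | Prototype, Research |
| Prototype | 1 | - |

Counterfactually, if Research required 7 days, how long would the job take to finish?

31

Critical path before the change: Iterate→Package→Retail = 9+7+11 = 27 giving 27 days.
Research is off the critical path — its longest chain is 25 days, giving 2 of slack.
Now Research→PR = 7+24 = 31 is longest, so the finish becomes 31 days.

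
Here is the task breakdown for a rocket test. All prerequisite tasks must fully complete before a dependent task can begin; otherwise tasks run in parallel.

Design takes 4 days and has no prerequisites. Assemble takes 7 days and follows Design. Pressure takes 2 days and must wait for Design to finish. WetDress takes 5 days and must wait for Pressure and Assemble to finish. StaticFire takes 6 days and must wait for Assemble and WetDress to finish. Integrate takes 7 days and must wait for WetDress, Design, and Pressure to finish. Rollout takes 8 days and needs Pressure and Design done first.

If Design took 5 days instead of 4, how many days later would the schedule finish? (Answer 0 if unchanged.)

1

As given, the longest chain is Design→Assemble→WetDress→Integrate = 4+7+5+7 = 23, so the finish is 23 days.
Design is on the critical path; changing it to 5 makes that path 24 days.
No other chain overtakes it, so the finish is 24 days.
Change in finish: 24 − 23 = +1 days.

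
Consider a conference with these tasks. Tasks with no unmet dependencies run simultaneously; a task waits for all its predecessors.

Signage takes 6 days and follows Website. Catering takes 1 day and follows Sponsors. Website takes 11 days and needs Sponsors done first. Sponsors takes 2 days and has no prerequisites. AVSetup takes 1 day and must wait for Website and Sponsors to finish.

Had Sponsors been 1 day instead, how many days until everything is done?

The binding path is Sponsors→Website→Signage = 2+11+6 = 19; finish at 19 days.
Since Sponsors is critical, the -1 change carries straight to that chain (now 18 days).
No other chain overtakes it, so the finish is 18 days.

18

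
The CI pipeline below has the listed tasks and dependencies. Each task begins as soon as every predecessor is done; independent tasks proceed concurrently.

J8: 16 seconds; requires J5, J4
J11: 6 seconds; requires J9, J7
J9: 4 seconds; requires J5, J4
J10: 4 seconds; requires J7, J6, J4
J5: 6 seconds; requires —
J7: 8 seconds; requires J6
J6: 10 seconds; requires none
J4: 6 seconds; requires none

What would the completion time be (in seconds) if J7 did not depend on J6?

22

With the dependency in place, J6→J7→J11 = 10+8+6 = 24 sets the finish at 24 seconds.
Without J6→J7, J7's earliest start moves from 10 to 0.
New critical path: J4→J8 = 6+16 = 22 ⇒ 22 seconds.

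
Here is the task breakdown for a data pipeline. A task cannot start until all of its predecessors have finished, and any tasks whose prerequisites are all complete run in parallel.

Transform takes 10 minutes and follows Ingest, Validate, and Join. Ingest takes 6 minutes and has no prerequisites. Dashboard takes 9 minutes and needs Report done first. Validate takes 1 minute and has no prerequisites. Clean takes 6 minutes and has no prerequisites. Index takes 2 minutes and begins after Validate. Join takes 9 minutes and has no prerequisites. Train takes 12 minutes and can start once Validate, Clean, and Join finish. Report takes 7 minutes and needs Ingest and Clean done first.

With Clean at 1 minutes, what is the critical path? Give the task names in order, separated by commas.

Ingest, Report, Dashboard

Baseline: Clean→Report→Dashboard = 6+7+9 = 22 → 22 minutes.
Since Clean is critical, the -5 change carries straight to that chain (now 17 minutes).
Now Ingest→Report→Dashboard = 6+7+9 = 22 is longest, so the finish becomes 22 minutes.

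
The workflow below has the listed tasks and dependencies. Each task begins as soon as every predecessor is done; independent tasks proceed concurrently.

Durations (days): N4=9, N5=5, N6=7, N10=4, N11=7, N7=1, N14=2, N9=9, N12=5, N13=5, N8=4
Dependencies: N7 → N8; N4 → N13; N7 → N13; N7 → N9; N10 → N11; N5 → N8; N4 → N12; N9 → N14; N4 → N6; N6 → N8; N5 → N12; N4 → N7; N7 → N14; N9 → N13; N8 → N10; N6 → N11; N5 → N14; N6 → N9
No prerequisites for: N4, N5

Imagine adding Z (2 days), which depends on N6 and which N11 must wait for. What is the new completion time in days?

31

Originally the project takes 31 days.
With Z inserted, N11 now waits for max(N10, N6, Z).
New critical path: N4→N6→N8→N10→N11 = 9+7+4+4+7 = 31 ⇒ 31 days.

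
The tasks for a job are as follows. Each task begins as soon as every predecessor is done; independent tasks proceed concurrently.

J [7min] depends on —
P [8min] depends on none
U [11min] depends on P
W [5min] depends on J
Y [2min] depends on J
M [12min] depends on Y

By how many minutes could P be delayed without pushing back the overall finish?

Critical path: J→Y→M = 7+2+12 = 21, so the finish is 21 minutes.
P finishes as early as 8 and must finish by 10.
So P can slip 10 − 8 = 2 minutes.

2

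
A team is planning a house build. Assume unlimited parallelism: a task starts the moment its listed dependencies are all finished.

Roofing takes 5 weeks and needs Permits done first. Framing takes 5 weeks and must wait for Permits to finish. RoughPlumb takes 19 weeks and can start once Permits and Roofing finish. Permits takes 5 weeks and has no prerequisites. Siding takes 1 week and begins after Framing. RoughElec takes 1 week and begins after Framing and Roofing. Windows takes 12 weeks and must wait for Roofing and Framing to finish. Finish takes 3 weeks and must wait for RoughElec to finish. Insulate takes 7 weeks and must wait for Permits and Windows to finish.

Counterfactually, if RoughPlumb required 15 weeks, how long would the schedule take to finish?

29

Baseline: Permits→Roofing→RoughPlumb = 5+5+19 = 29 → 29 weeks.
RoughPlumb is on the critical path; changing it to 15 makes that path 25 weeks.
Now Permits→Framing→Windows→Insulate = 5+5+12+7 = 29 is longest, so the finish becomes 29 weeks.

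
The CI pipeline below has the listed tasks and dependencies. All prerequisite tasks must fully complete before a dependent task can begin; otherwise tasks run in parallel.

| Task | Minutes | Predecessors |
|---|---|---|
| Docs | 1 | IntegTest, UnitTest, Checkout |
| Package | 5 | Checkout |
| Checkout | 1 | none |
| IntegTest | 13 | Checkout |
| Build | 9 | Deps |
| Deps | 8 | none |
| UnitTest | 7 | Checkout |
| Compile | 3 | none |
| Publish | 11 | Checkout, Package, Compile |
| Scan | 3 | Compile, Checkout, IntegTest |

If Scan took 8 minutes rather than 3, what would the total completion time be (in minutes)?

The binding path is Checkout→IntegTest→Scan = 1+13+3 = 17; finish at 17 minutes.
Scan lies on that path, so at 8 minutes the path becomes 22 minutes.
That remains the longest chain; total 22 minutes.

22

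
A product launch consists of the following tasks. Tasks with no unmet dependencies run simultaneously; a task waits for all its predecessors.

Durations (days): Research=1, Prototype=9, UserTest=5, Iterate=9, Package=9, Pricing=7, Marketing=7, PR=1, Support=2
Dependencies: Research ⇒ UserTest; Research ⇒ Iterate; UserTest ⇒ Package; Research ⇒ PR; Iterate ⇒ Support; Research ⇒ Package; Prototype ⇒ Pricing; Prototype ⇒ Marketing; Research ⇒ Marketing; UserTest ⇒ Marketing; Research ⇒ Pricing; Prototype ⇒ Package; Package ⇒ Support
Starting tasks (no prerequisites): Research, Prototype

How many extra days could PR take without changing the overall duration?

Critical path: Prototype→Package→Support = 9+9+2 = 20, so the finish is 20 days.
The longest chain containing PR totals 2 days.
Float = 20 − 2 = 18.

18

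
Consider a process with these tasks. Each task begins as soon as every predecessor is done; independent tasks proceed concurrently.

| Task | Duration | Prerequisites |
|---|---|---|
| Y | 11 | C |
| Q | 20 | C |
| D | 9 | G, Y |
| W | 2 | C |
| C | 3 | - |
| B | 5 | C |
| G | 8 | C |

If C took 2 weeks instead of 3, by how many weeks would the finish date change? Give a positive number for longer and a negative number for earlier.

Actual critical path: C→Y→D = 3+11+9 = 23 ⇒ 23 weeks.
Since C is critical, the -1 change carries straight to that chain (now 22 weeks).
That remains the longest chain; total 22 weeks.
Change in finish: 22 − 23 = -1 weeks.

-1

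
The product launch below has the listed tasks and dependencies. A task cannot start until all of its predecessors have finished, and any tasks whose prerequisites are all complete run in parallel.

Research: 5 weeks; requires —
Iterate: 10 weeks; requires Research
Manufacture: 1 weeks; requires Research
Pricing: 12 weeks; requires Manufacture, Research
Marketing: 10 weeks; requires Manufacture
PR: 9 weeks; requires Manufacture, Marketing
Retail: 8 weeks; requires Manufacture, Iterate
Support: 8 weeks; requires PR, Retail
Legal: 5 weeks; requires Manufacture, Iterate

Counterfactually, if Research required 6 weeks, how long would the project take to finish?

34

Baseline: Research→Manufacture→Marketing→PR→Support = 5+1+10+9+8 = 33 → 33 weeks.
Since Research is critical, the +1 change carries straight to that chain (now 34 weeks).
The critical path is still Research→Manufacture→Marketing→PR→Support; finish is now 34 weeks.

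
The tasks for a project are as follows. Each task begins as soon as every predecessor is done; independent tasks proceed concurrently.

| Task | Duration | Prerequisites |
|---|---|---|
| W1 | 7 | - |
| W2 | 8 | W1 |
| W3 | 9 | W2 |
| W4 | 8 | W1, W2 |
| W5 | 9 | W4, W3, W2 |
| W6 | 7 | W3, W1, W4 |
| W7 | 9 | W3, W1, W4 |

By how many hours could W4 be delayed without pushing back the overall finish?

Critical path: W1→W2→W3→W5 = 7+8+9+9 = 33, so the finish is 33 hours.
The longest chain containing W4 totals 32 hours.
So W4 can slip 24 − 23 = 1 hour.

1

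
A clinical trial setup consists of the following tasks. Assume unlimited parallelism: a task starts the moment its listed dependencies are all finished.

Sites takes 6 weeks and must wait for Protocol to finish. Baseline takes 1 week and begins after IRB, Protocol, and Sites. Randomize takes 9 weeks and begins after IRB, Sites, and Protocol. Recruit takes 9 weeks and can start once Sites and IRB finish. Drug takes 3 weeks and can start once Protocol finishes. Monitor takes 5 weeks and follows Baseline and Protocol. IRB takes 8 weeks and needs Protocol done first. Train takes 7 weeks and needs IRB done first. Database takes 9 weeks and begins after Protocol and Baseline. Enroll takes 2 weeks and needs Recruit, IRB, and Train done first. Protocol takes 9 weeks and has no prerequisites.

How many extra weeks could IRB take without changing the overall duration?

Critical path: Protocol→IRB→Recruit→Enroll = 9+8+9+2 = 28, so the finish is 28 weeks.
Longest path through IRB: 28 weeks (earliest finish 17, latest finish 17).
Slack of IRB = 9 − 9 = 0 weeks.

0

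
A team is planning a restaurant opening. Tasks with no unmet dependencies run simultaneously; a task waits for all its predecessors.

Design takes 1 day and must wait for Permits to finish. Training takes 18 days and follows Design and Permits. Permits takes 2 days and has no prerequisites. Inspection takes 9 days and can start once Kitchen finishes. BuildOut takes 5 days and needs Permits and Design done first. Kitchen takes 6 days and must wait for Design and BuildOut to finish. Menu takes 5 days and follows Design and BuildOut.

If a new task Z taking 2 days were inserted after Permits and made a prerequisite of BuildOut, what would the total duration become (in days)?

24

Originally the project takes 23 days.
With Z inserted, BuildOut now waits for max(Permits, Design, Z).
New critical path: Permits→Z→BuildOut→Kitchen→Inspection = 2+2+5+6+9 = 24 ⇒ 24 days.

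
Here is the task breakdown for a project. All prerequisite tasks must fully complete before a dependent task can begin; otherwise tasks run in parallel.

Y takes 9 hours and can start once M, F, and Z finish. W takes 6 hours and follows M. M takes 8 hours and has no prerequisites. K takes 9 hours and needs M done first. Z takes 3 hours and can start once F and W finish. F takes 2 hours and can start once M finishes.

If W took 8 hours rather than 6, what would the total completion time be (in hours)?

28

Actual critical path: M→W→Z→Y = 8+6+3+9 = 26 ⇒ 26 hours.
W lies on that path, so at 8 hours the path becomes 28 hours.
No other chain overtakes it, so the finish is 28 hours.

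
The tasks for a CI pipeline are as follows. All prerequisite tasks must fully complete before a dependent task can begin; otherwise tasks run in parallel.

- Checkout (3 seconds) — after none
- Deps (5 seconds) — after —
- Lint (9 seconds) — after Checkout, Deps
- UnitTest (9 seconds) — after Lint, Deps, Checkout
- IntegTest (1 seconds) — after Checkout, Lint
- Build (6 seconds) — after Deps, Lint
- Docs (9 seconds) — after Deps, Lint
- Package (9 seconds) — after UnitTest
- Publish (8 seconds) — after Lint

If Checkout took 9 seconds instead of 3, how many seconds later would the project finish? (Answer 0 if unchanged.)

4

As given, the longest chain is Deps→Lint→UnitTest→Package = 5+9+9+9 = 32, so the finish is 32 seconds.
The longest path through Checkout is only 30 seconds, so Checkout has float 2.
Now Checkout→Lint→UnitTest→Package = 9+9+9+9 = 36 is longest, so the finish becomes 36 seconds.
Change in finish: 36 − 32 = +4 seconds.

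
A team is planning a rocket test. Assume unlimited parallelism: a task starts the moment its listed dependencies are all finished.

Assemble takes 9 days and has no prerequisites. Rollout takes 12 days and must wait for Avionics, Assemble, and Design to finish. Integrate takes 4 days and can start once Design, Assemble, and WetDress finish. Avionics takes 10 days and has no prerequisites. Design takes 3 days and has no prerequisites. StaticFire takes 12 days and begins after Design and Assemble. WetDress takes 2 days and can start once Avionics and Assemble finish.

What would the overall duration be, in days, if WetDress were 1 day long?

As given, the longest chain is Avionics→Rollout = 10+12 = 22, so the finish is 22 days.
WetDress has 6 days of float (longest path through it is 16).
No other chain overtakes it, so the finish is 22 days.

22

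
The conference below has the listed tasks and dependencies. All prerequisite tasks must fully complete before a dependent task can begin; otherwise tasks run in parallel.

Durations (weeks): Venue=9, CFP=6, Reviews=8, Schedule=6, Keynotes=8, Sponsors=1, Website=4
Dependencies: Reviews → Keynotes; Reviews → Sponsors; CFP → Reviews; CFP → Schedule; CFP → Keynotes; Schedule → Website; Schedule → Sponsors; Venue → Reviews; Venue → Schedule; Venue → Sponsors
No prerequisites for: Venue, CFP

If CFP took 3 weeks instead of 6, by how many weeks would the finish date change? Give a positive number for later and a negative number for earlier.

0

As given, the longest chain is Venue→Reviews→Keynotes = 9+8+8 = 25, so the finish is 25 weeks.
CFP has 3 weeks of float (longest path through it is 22).
The critical path is still Venue→Reviews→Keynotes; finish is now 25 weeks.
Change in finish: 25 − 25 = +0 weeks.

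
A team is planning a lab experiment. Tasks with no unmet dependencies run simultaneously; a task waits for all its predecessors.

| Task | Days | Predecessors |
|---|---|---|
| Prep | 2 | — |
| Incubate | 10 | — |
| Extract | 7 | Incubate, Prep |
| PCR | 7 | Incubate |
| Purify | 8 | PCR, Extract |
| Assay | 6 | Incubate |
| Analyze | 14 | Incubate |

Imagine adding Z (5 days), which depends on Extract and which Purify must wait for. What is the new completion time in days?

Originally the schedule takes 25 days.
With Z inserted, Purify now waits for max(PCR, Extract, Z).
New critical path: Incubate→Extract→Z→Purify = 10+7+5+8 = 30 ⇒ 30 days.

30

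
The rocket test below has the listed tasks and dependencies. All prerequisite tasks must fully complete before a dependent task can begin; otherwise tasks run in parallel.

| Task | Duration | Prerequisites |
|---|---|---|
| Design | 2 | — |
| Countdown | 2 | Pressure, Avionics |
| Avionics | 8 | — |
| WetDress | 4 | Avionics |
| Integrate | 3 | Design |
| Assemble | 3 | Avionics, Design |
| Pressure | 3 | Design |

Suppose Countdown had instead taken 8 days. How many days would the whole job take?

The binding path is Avionics→WetDress = 8+4 = 12; finish at 12 days.
The longest path through Countdown is only 10 days, so Countdown has float 2.
The binding chain switches to Avionics→Countdown = 8+8 = 16; finish 16 days.

16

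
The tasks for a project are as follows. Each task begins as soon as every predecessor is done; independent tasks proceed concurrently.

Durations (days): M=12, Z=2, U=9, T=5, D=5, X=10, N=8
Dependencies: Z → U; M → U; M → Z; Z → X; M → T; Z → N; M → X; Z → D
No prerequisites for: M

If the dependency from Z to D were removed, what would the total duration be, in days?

Before: longest chain M→Z→X = 12+2+10 = 24, finish 24.
Without Z→D, D's earliest start moves from 14 to 0.
New critical path: M→Z→X = 12+2+10 = 24 ⇒ 24 days.

24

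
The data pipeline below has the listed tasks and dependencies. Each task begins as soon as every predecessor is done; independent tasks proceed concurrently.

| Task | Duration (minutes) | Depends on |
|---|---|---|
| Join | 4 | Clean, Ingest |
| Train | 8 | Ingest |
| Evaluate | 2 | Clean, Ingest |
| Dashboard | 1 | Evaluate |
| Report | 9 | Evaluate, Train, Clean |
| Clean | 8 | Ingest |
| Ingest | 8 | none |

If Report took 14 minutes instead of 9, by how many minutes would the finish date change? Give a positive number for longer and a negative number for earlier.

Critical path before the change: Ingest→Clean→Evaluate→Report = 8+8+2+9 = 27 giving 27 minutes.
Report is on the critical path; changing it to 14 makes that path 32 minutes.
That remains the longest chain; total 32 minutes.
Change in finish: 32 − 27 = +5 minutes.

5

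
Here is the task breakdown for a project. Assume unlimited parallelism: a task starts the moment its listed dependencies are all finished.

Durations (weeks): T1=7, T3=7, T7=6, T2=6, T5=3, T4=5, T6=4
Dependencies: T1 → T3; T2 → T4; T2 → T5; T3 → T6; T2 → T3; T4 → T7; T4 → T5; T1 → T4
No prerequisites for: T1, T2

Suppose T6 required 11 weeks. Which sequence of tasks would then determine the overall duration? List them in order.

T1, T3, T6

The binding path is T1→T3→T6 = 7+7+4 = 18; finish at 18 weeks.
T6 is on the critical path; changing it to 11 makes that path 25 weeks.
No other chain overtakes it, so the finish is 25 weeks.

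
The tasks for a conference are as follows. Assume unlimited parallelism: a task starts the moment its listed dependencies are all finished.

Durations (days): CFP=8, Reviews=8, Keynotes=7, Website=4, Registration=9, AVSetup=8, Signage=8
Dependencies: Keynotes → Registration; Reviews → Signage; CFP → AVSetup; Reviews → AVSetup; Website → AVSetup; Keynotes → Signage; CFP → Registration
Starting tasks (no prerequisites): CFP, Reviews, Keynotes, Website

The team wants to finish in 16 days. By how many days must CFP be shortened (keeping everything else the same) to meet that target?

1

Current finish: 17 days; target: 16.
CFP is on every critical path, so each day cut from CFP cuts the finish by one (this holds down to a finish of 16).
Need 17 − 16 = 1 day off CFP → CFP becomes 7 days, finish becomes 16.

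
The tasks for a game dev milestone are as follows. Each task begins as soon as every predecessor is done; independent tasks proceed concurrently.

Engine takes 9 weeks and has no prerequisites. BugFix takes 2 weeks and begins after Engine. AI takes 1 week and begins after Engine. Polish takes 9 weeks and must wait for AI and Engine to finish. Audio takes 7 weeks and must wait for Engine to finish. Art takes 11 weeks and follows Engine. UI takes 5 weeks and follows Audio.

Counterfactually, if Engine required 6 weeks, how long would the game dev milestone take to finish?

18

Actual critical path: Engine→Audio→UI = 9+7+5 = 21 ⇒ 21 weeks.
Since Engine is critical, the -3 change carries straight to that chain (now 18 weeks).
That remains the longest chain; total 18 weeks.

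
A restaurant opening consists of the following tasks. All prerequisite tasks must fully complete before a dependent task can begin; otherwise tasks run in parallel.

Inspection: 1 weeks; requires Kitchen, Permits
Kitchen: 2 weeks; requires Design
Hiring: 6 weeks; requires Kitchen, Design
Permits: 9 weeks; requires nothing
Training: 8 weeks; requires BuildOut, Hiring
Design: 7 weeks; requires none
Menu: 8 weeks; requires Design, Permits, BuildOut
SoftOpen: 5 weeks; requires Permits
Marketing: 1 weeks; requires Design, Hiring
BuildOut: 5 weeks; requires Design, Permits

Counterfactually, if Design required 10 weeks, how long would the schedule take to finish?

26

As given, the longest chain is Design→Kitchen→Hiring→Training = 7+2+6+8 = 23, so the finish is 23 weeks.
Since Design is critical, the +3 change carries straight to that chain (now 26 weeks).
The critical path is still Design→Kitchen→Hiring→Training; finish is now 26 weeks.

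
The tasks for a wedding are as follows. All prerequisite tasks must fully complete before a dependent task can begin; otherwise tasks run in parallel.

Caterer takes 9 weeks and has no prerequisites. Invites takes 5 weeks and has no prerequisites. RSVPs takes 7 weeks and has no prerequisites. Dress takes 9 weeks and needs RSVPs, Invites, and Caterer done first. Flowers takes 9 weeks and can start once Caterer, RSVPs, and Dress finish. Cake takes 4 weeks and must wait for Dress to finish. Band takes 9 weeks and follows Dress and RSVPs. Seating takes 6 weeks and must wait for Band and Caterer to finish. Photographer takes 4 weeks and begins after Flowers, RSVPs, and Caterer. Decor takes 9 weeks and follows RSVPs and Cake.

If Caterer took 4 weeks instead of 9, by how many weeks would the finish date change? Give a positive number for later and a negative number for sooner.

-2

Baseline: Caterer→Dress→Band→Seating = 9+9+9+6 = 33 → 33 weeks.
Since Caterer is critical, the -5 change carries straight to that chain (now 28 weeks).
Now RSVPs→Dress→Band→Seating = 7+9+9+6 = 31 is longest, so the finish becomes 31 weeks.
Change in finish: 31 − 33 = -2 weeks.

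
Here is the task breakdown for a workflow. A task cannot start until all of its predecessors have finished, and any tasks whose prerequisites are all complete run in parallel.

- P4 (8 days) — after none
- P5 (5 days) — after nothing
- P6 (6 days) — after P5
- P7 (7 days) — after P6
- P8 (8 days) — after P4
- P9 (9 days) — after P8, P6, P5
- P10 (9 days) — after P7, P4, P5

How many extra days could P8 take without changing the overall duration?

The longest chain is P5→P6→P7→P10 = 5+6+7+9 = 27; overall finish 27 days.
P8 finishes as early as 16 and must finish by 18.
So P8 can slip 18 − 16 = 2 days.

2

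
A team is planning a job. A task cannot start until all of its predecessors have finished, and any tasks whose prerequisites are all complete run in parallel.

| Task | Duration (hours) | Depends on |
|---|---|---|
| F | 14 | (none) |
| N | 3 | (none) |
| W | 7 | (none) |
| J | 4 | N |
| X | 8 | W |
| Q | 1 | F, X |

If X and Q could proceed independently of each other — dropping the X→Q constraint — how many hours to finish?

15

Before: longest chain W→X→Q = 7+8+1 = 16, finish 16.
Without X→Q, Q's earliest start moves from 15 to 14.
The longest chain is now F→Q = 14+1 = 15, so the project takes 15 hours.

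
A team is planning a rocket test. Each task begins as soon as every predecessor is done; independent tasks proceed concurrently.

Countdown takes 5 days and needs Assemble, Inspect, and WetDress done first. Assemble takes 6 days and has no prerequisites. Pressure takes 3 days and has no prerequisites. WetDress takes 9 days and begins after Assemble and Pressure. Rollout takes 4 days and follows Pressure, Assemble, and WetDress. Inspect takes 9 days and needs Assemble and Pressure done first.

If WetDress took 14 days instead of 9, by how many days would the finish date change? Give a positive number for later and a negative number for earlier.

As given, the longest chain is Assemble→WetDress→Countdown = 6+9+5 = 20, so the finish is 20 days.
WetDress lies on that path, so at 14 days the path becomes 25 days.
No other chain overtakes it, so the finish is 25 days.
Change in finish: 25 − 20 = +5 days.

5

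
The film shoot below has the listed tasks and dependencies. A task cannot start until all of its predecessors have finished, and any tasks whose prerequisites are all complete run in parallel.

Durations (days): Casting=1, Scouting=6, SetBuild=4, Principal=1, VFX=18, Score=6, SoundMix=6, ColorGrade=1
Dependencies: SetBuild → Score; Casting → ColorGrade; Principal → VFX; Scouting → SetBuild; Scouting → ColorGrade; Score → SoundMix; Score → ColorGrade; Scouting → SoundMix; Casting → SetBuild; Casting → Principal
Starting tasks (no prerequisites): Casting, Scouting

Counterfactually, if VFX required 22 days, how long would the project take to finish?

24

As given, the longest chain is Scouting→SetBuild→Score→SoundMix = 6+4+6+6 = 22, so the finish is 22 days.
The longest path through VFX is only 20 days, so VFX has float 2.
The binding chain switches to Casting→Principal→VFX = 1+1+22 = 24; finish 24 days.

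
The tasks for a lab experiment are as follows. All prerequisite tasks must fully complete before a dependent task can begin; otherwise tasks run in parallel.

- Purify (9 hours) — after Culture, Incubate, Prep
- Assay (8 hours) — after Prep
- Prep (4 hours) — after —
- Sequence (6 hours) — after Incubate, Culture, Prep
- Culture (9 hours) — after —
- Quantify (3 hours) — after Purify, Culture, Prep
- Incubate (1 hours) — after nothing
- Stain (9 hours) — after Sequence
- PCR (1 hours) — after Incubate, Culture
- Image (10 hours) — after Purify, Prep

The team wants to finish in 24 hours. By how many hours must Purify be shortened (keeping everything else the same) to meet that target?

Current finish: 28 hours; target: 24.
Purify is on every critical path, so each hour cut from Purify cuts the finish by one (this holds down to a finish of 24).
Need 28 − 24 = 4 hours off Purify → Purify becomes 5 hours, finish becomes 24.

4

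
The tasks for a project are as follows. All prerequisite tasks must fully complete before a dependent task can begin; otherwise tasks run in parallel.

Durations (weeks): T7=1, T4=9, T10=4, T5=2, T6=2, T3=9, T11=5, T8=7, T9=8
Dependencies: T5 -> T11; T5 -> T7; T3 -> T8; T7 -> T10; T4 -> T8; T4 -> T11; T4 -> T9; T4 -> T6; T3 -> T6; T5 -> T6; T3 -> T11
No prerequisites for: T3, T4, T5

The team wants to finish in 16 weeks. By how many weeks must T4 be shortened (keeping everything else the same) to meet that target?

1

Current finish: 17 weeks; target: 16.
T4 is on every critical path, so each week cut from T4 cuts the finish by one (this holds down to a finish of 16).
Need 17 − 16 = 1 week off T4 → T4 becomes 8 weeks, finish becomes 16.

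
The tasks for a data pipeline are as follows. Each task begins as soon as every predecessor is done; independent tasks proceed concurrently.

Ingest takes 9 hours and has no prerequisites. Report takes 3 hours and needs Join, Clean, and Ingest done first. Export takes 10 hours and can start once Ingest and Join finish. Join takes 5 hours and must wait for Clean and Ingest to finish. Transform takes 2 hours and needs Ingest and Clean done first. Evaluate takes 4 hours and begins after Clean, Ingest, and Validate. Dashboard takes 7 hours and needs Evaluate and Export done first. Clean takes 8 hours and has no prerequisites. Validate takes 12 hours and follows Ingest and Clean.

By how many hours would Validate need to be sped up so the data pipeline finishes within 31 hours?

1

Current finish: 32 hours; target: 31.
Validate is on every critical path, so each hour cut from Validate cuts the finish by one (this holds down to a finish of 31).
Need 32 − 31 = 1 hour off Validate → Validate becomes 11 hours, finish becomes 31.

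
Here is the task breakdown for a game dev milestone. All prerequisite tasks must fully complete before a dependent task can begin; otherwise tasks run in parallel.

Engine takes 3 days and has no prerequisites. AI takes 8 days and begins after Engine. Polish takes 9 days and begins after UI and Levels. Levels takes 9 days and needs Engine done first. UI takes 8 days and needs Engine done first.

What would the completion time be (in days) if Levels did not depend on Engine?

Original critical path: Engine→Levels→Polish = 3+9+9 = 21 ⇒ 21 days.
Without Engine→Levels, Levels's earliest start moves from 3 to 0.
After: Engine→UI→Polish = 3+8+9 = 20 → 20 days.

20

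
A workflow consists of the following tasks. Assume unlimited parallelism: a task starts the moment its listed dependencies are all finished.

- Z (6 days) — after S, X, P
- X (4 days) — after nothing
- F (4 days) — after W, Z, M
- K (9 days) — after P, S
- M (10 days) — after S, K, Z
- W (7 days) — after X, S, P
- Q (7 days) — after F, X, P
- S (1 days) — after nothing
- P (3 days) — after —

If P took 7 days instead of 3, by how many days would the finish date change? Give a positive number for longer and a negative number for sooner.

Actual critical path: P→K→M→F→Q = 3+9+10+4+7 = 33 ⇒ 33 days.
P is on the critical path; changing it to 7 makes that path 37 days.
No other chain overtakes it, so the finish is 37 days.
Change in finish: 37 − 33 = +4 days.

4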